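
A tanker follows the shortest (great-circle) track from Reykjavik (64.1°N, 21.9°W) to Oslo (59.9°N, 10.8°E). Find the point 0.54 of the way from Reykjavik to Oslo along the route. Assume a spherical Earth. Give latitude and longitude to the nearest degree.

Write both endpoints as unit vectors p₁, p₂ with components (cos φ cos λ, cos φ sin λ, sin φ).
The central angle between the endpoints is δ = arccos(p₁·p₂) ≈ 0.274 rad (15.7°).
Interpolate at f = 0.54 with slerp weights a = sin((1−f)δ)/sin δ ≈ 0.465, b = sin(fδ)/sin δ ≈ 0.545.
p = a·p₁ + b·p₂ ≈ (0.457, -0.024, 0.889); φ = arcsin(p_z) ≈ 62.78°, λ = atan2(p_y, p_x) ≈ -3.07°.

≈ 63°N, 3°W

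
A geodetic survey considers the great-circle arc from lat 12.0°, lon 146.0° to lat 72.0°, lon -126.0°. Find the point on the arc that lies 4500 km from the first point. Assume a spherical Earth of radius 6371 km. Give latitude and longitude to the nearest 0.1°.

≈ lat 49.5°, lon 164.4°

From cos δ = sin φ₁ sin φ₂ + cos φ₁ cos φ₂ cos Δλ, the central angle is δ ≈ 1.361 rad (78.0°). The total great-circle distance is δ·R ≈ 1.361 × 6371 ≈ 8671 km, so the target fraction is f = 4500/8671 ≈ 0.519.
Interpolate at f ≈ 0.519 with slerp weights a = sin((1−f)δ)/sin δ ≈ 0.623, b = sin(fδ)/sin δ ≈ 0.664.
p = a·p₁ + b·p₂ ≈ (-0.625, 0.175, 0.761); φ = arcsin(p_z) ≈ 49.51°, λ = atan2(p_y, p_x) ≈ 164.40°.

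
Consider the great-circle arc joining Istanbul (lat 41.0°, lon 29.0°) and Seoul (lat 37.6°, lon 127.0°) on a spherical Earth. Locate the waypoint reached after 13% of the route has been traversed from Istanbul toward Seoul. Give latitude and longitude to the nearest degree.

Write both endpoints as unit vectors p₁, p₂ with components (cos φ cos λ, cos φ sin λ, sin φ).
The central angle between the endpoints is δ = arccos(p₁·p₂) ≈ 1.248 rad (71.5°).
Interpolate at f = 0.13 with slerp weights a = sin((1−f)δ)/sin δ ≈ 0.933, b = sin(fδ)/sin δ ≈ 0.170.
p = a·p₁ + b·p₂ ≈ (0.535, 0.449, 0.716); φ = arcsin(p_z) ≈ 45.72°, λ = atan2(p_y, p_x) ≈ 40.04°.

≈ lat 46°, lon 40°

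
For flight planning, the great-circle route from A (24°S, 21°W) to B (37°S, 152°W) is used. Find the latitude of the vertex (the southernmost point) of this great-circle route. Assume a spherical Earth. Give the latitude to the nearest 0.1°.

≈ 55.5°S

The great circle lies in the plane with unit normal n̂ = (p₁ × p₂)/|p₁ × p₂|.
Here n̂_z ≈ -0.566; the vertex latitude is φ_max = arccos|n̂_z| ≈ 55.5°.
Check via Clairaut: cos φ_max = |cos φ₁| · sin C = cos(24.0°)·sin(141.7°) ≈ 0.566, again giving ≈ 55.5°.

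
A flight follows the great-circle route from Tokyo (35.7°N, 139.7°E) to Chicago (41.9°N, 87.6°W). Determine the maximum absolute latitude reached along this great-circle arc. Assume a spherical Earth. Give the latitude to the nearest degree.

≈ 64°N

The great circle lies in the plane with unit normal n̂ = (p₁ × p₂)/|p₁ × p₂|.
Here n̂_z ≈ +0.444; the vertex latitude is φ_max = arccos|n̂_z| ≈ 63.6°.
Check via Clairaut: cos φ_max = |cos φ₁| · sin C = cos(35.7°)·sin(33.2°) ≈ 0.444, again giving ≈ 63.6°.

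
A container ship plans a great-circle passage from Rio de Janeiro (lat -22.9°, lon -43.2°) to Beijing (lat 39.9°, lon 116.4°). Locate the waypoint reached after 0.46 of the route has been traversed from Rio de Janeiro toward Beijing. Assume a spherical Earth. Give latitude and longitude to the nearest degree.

Write both endpoints as unit vectors p₁, p₂ with components (cos φ cos λ, cos φ sin λ, sin φ).
The central angle between the endpoints is δ = arccos(p₁·p₂) ≈ 2.719 rad (155.8°).
Interpolate at f = 0.46 with slerp weights a = sin((1−f)δ)/sin δ ≈ 2.425, b = sin(fδ)/sin δ ≈ 2.314.
p = a·p₁ + b·p₂ ≈ (0.839, 0.061, 0.541); φ = arcsin(p_z) ≈ 32.73°, λ = atan2(p_y, p_x) ≈ 4.15°.

≈ lat 33°, lon 4°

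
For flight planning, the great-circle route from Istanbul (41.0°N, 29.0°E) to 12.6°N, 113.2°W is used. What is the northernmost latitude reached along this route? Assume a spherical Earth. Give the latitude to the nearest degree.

The great circle lies in the plane with unit normal n̂ = (p₁ × p₂)/|p₁ × p₂|.
Here n̂_z ≈ -0.502; the vertex latitude is φ_max = arccos|n̂_z| ≈ 59.8°.
Check via Clairaut: cos φ_max = |cos φ₁| · sin C = cos(41.0°)·sin(41.7°) ≈ 0.502, again giving ≈ 59.8°.

≈ 60°N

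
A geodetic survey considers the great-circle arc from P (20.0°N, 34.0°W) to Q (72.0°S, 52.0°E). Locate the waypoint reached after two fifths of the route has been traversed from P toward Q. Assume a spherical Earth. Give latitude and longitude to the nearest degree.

≈ (21°S, 20°W)

The haversine formula gives a central angle δ ≈ 1.881 rad (107.8°) between the endpoints.
Interpolate at f = 2/5 with slerp weights a = sin((1−f)δ)/sin δ ≈ 0.949, b = sin(fδ)/sin δ ≈ 0.718.
p = a·p₁ + b·p₂ ≈ (0.876, -0.324, -0.358); φ = arcsin(p_z) ≈ -20.97°, λ = atan2(p_y, p_x) ≈ -20.30°.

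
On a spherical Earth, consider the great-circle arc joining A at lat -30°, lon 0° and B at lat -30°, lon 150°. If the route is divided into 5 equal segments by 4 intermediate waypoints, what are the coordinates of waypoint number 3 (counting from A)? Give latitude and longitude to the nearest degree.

Convert each endpoint to a unit vector on the sphere (x = cos φ cos λ, y = cos φ sin λ, z = sin φ).
The central angle between the endpoints is δ = arccos(p₁·p₂) ≈ 1.982 rad (113.5°).
Interpolate at f = 3/5 with slerp weights a = sin((1−f)δ)/sin δ ≈ 0.777, b = sin(fδ)/sin δ ≈ 1.012.
p = a·p₁ + b·p₂ ≈ (-0.086, 0.438, -0.895); φ = arcsin(p_z) ≈ -63.46°, λ = atan2(p_y, p_x) ≈ 101.15°.

≈ lat -63°, lon 101°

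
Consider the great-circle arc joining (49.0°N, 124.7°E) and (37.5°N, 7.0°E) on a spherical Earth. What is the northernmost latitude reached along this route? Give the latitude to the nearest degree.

≈ 62°N

The great circle lies in the plane with unit normal n̂ = (p₁ × p₂)/|p₁ × p₂|.
Here n̂_z ≈ -0.472; the vertex latitude is φ_max = arccos|n̂_z| ≈ 61.8°.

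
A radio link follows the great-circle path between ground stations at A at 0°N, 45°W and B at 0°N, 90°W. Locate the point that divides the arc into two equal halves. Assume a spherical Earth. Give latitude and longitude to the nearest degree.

≈ 0°N, 68°W

Convert each endpoint to a unit vector on the sphere (x = cos φ cos λ, y = cos φ sin λ, z = sin φ).
The central angle between the endpoints is δ = arccos(p₁·p₂) ≈ 0.785 rad (45.0°).
Interpolate at f = 1/2 with slerp weights a = sin((1−f)δ)/sin δ ≈ 0.541, b = sin(fδ)/sin δ ≈ 0.541.
p = a·p₁ + b·p₂ ≈ (0.383, -0.924, 0.000); φ = arcsin(p_z) ≈ 0.00°, λ = atan2(p_y, p_x) ≈ -67.50°.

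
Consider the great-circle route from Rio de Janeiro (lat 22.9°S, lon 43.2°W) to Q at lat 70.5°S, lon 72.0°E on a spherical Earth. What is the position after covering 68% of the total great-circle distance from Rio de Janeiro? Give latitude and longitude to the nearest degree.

Convert each endpoint to a unit vector on the sphere (x = cos φ cos λ, y = cos φ sin λ, z = sin φ).
The central angle between the endpoints is δ = arccos(p₁·p₂) ≈ 1.333 rad (76.4°).
Interpolate at f = 0.68 with slerp weights a = sin((1−f)δ)/sin δ ≈ 0.426, b = sin(fδ)/sin δ ≈ 0.810.
p = a·p₁ + b·p₂ ≈ (0.369, -0.011, -0.929); φ = arcsin(p_z) ≈ -68.31°, λ = atan2(p_y, p_x) ≈ -1.75°.

≈ lat 68°S, lon 2°W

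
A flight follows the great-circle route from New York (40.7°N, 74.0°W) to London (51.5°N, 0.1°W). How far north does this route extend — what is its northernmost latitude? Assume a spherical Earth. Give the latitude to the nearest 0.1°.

The great circle lies in the plane with unit normal n̂ = (p₁ × p₂)/|p₁ × p₂|.
Here n̂_z ≈ +0.591; the vertex latitude is φ_max = arccos|n̂_z| ≈ 53.8°.
Check via Clairaut: cos φ_max = |cos φ₁| · sin C = cos(40.7°)·sin(51.2°) ≈ 0.591, again giving ≈ 53.8°.

≈ 53.8°N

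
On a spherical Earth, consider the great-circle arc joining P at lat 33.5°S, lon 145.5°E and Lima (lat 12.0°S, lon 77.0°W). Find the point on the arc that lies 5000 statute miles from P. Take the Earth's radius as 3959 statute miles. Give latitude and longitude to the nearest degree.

Convert each endpoint to a unit vector on the sphere (x = cos φ cos λ, y = cos φ sin λ, z = sin φ).
The central angle between the endpoints is δ = arccos(p₁·p₂) ≈ 2.079 rad (119.1°). The total great-circle distance is δ·R ≈ 2.079 × 3959 ≈ 8231 mi, so the target fraction is f = 5000/8231 ≈ 0.607.
Interpolate at f ≈ 0.607 with slerp weights a = sin((1−f)δ)/sin δ ≈ 0.834, b = sin(fδ)/sin δ ≈ 1.091.
p = a·p₁ + b·p₂ ≈ (-0.333, -0.646, -0.687); φ = arcsin(p_z) ≈ -43.40°, λ = atan2(p_y, p_x) ≈ -117.28°.

≈ lat 43°S, lon 117°W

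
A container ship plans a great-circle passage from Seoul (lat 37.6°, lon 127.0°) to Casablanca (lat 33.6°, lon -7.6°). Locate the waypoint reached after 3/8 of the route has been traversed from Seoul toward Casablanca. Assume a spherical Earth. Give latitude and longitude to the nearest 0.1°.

≈ lat 60.2°, lon 81.3°

Convert each endpoint to a unit vector on the sphere (x = cos φ cos λ, y = cos φ sin λ, z = sin φ).
The central angle between the endpoints is δ = arccos(p₁·p₂) ≈ 1.697 rad (97.2°).
Interpolate at f = 3/8 with slerp weights a = sin((1−f)δ)/sin δ ≈ 0.880, b = sin(fδ)/sin δ ≈ 0.599.
p = a·p₁ + b·p₂ ≈ (0.075, 0.491, 0.868); φ = arcsin(p_z) ≈ 60.24°, λ = atan2(p_y, p_x) ≈ 81.29°.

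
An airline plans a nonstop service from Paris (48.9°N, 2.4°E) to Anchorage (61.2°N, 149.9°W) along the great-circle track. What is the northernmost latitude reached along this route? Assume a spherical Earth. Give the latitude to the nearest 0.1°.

≈ 80.8°N

The great circle lies in the plane with unit normal n̂ = (p₁ × p₂)/|p₁ × p₂|.
Here n̂_z ≈ -0.159; the vertex latitude is φ_max = arccos|n̂_z| ≈ 80.8°.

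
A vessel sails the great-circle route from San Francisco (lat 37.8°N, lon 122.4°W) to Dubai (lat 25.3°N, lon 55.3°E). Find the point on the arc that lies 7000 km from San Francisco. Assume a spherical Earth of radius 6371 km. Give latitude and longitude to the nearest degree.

Write both endpoints as unit vectors p₁, p₂ with components (cos φ cos λ, cos φ sin λ, sin φ).
The central angle between the endpoints is δ = arccos(p₁·p₂) ≈ 2.040 rad (116.9°). The total great-circle distance is δ·R ≈ 2.040 × 6371 ≈ 12995 km, so the target fraction is f = 7000/12995 ≈ 0.539.
Interpolate at f ≈ 0.539 with slerp weights a = sin((1−f)δ)/sin δ ≈ 0.906, b = sin(fδ)/sin δ ≈ 0.998.
p = a·p₁ + b·p₂ ≈ (0.130, 0.138, 0.982); φ = arcsin(p_z) ≈ 79.07°, λ = atan2(p_y, p_x) ≈ 46.59°.

≈ lat 79°N, lon 47°E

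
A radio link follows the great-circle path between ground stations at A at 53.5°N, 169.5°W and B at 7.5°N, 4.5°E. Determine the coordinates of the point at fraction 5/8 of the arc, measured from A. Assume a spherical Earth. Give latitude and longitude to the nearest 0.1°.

≈ 51.9°N, 0.1°W

Convert each endpoint to a unit vector on the sphere (x = cos φ cos λ, y = cos φ sin λ, z = sin φ).
The central angle between the endpoints is δ = arccos(p₁·p₂) ≈ 2.073 rad (118.8°).
Interpolate at f = 5/8 with slerp weights a = sin((1−f)δ)/sin δ ≈ 0.800, b = sin(fδ)/sin δ ≈ 1.098.
p = a·p₁ + b·p₂ ≈ (0.617, -0.001, 0.787); φ = arcsin(p_z) ≈ 51.88°, λ = atan2(p_y, p_x) ≈ -0.12°.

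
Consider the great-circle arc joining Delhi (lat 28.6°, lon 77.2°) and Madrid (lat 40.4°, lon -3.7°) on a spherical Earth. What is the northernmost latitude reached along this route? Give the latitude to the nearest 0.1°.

≈ 43.4°

The great circle lies in the plane with unit normal n̂ = (p₁ × p₂)/|p₁ × p₂|.
Here n̂_z ≈ -0.726; the vertex latitude is φ_max = arccos|n̂_z| ≈ 43.4°.
Check via Clairaut: cos φ_max = |cos φ₁| · sin C = cos(28.6°)·sin(55.8°) ≈ 0.726, again giving ≈ 43.4°.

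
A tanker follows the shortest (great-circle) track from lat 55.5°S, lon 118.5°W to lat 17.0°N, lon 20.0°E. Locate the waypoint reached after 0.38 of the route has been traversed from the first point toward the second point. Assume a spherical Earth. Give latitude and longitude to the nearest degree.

≈ lat 51°S, lon 30°W

Write both endpoints as unit vectors p₁, p₂ with components (cos φ cos λ, cos φ sin λ, sin φ).
The central angle between the endpoints is δ = arccos(p₁·p₂) ≈ 2.274 rad (130.3°).
Interpolate at f = 0.38 with slerp weights a = sin((1−f)δ)/sin δ ≈ 1.294, b = sin(fδ)/sin δ ≈ 0.997.
p = a·p₁ + b·p₂ ≈ (0.546, -0.318, -0.775); φ = arcsin(p_z) ≈ -50.80°, λ = atan2(p_y, p_x) ≈ -30.21°.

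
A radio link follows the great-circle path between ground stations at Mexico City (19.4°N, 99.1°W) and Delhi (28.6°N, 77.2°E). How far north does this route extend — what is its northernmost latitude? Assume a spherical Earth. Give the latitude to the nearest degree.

The great circle lies in the plane with unit normal n̂ = (p₁ × p₂)/|p₁ × p₂|.
Here n̂_z ≈ +0.072; the vertex latitude is φ_max = arccos|n̂_z| ≈ 85.9°.

≈ 86°N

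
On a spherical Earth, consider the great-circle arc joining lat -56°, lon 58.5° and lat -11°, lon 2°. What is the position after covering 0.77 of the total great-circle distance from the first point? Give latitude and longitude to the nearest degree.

≈ lat -23°, lon 10°

From cos δ = sin φ₁ sin φ₂ + cos φ₁ cos φ₂ cos Δλ, the central angle is δ ≈ 1.091 rad (62.5°).
Interpolate at f = 0.77 with slerp weights a = sin((1−f)δ)/sin δ ≈ 0.280, b = sin(fδ)/sin δ ≈ 0.840.
p = a·p₁ + b·p₂ ≈ (0.905, 0.162, -0.392); φ = arcsin(p_z) ≈ -23.10°, λ = atan2(p_y, p_x) ≈ 10.16°.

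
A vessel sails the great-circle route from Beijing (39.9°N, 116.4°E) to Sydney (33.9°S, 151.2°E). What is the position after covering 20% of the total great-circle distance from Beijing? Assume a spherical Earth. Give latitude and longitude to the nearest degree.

From cos δ = sin φ₁ sin φ₂ + cos φ₁ cos φ₂ cos Δλ, the central angle is δ ≈ 1.405 rad (80.5°).
Interpolate at f = 0.20 with slerp weights a = sin((1−f)δ)/sin δ ≈ 0.914, b = sin(fδ)/sin δ ≈ 0.281.
p = a·p₁ + b·p₂ ≈ (-0.516, 0.741, 0.430); φ = arcsin(p_z) ≈ 25.45°, λ = atan2(p_y, p_x) ≈ 124.88°.

≈ 25°N, 125°E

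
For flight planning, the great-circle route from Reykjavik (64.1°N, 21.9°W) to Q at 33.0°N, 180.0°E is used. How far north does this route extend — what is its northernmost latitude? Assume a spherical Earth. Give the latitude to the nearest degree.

The great circle lies in the plane with unit normal n̂ = (p₁ × p₂)/|p₁ × p₂|.
Here n̂_z ≈ -0.138; the vertex latitude is φ_max = arccos|n̂_z| ≈ 82.1°.
Check via Clairaut: cos φ_max = |cos φ₁| · sin C = cos(64.1°)·sin(18.4°) ≈ 0.138, again giving ≈ 82.1°.

≈ 82°N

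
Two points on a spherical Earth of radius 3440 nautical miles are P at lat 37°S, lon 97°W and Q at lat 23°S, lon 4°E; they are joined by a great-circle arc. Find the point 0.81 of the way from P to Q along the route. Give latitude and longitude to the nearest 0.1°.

≈ lat 32.2°S, lon 10.9°W

Convert each endpoint to a unit vector on the sphere (x = cos φ cos λ, y = cos φ sin λ, z = sin φ).
The central angle between the endpoints is δ = arccos(p₁·p₂) ≈ 1.476 rad (84.6°).
Interpolate at f = 0.81 with slerp weights a = sin((1−f)δ)/sin δ ≈ 0.278, b = sin(fδ)/sin δ ≈ 0.935.
p = a·p₁ + b·p₂ ≈ (0.831, -0.160, -0.532); φ = arcsin(p_z) ≈ -32.17°, λ = atan2(p_y, p_x) ≈ -10.92°.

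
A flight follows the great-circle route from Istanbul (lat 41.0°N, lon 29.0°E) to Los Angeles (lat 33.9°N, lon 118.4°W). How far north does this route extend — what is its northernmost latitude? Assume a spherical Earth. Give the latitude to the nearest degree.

The great circle lies in the plane with unit normal n̂ = (p₁ × p₂)/|p₁ × p₂|.
Here n̂_z ≈ -0.342; the vertex latitude is φ_max = arccos|n̂_z| ≈ 70.0°.
Check via Clairaut: cos φ_max = |cos φ₁| · sin C = cos(41.0°)·sin(26.9°) ≈ 0.342, again giving ≈ 70.0°.

≈ 70°N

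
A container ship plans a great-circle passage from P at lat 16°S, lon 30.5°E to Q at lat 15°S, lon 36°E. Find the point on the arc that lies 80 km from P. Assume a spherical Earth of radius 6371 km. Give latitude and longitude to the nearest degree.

≈ lat 16°S, lon 31°E

Write both endpoints as unit vectors p₁, p₂ with components (cos φ cos λ, cos φ sin λ, sin φ).
The central angle between the endpoints is δ = arccos(p₁·p₂) ≈ 0.094 rad (5.4°). The total great-circle distance is δ·R ≈ 0.094 × 6371 ≈ 600 km, so the target fraction is f = 80/600 ≈ 0.133.
Interpolate at f ≈ 0.133 with slerp weights a = sin((1−f)δ)/sin δ ≈ 0.867, b = sin(fδ)/sin δ ≈ 0.134.
p = a·p₁ + b·p₂ ≈ (0.822, 0.499, -0.274); φ = arcsin(p_z) ≈ -15.87°, λ = atan2(p_y, p_x) ≈ 31.24°.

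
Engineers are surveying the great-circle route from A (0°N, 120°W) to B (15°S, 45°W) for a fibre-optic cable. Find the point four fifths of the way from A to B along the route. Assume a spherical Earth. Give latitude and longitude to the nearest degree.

From cos δ = sin φ₁ sin φ₂ + cos φ₁ cos φ₂ cos Δλ, the central angle is δ ≈ 1.318 rad (75.5°).
Interpolate at f = 4/5 with slerp weights a = sin((1−f)δ)/sin δ ≈ 0.269, b = sin(fδ)/sin δ ≈ 0.898.
p = a·p₁ + b·p₂ ≈ (0.479, -0.847, -0.232); φ = arcsin(p_z) ≈ -13.44°, λ = atan2(p_y, p_x) ≈ -60.50°.

≈ (13°S, 61°W)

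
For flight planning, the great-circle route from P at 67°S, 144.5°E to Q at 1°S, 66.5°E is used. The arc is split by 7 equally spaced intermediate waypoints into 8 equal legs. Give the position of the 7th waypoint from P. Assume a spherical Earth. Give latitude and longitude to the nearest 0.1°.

Convert each endpoint to a unit vector on the sphere (x = cos φ cos λ, y = cos φ sin λ, z = sin φ).
The central angle between the endpoints is δ = arccos(p₁·p₂) ≈ 1.473 rad (84.4°).
Interpolate at f = 7/8 with slerp weights a = sin((1−f)δ)/sin δ ≈ 0.184, b = sin(fδ)/sin δ ≈ 0.965.
p = a·p₁ + b·p₂ ≈ (0.326, 0.927, -0.186); φ = arcsin(p_z) ≈ -10.73°, λ = atan2(p_y, p_x) ≈ 70.60°.

≈ 10.7°S, 70.6°E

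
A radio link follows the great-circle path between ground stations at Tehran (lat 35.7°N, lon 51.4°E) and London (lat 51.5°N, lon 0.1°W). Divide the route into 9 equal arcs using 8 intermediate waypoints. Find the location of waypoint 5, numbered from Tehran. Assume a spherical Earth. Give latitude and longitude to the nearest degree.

≈ lat 47°N, lon 26°E

Write both endpoints as unit vectors p₁, p₂ with components (cos φ cos λ, cos φ sin λ, sin φ).
The central angle between the endpoints is δ = arccos(p₁·p₂) ≈ 0.690 rad (39.5°).
Interpolate at f = 5/9 with slerp weights a = sin((1−f)δ)/sin δ ≈ 0.474, b = sin(fδ)/sin δ ≈ 0.588.
p = a·p₁ + b·p₂ ≈ (0.606, 0.300, 0.737); φ = arcsin(p_z) ≈ 47.44°, λ = atan2(p_y, p_x) ≈ 26.36°.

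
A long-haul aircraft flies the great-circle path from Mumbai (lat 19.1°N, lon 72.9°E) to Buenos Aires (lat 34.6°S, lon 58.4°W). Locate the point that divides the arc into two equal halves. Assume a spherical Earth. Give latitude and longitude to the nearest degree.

≈ lat 18°S, lon 16°E

The haversine formula gives a central angle δ ≈ 2.345 rad (134.4°) between the endpoints.
Interpolate at f = 1/2 with slerp weights a = sin((1−f)δ)/sin δ ≈ 1.289, b = sin(fδ)/sin δ ≈ 1.289.
p = a·p₁ + b·p₂ ≈ (0.914, 0.261, -0.310); φ = arcsin(p_z) ≈ -18.07°, λ = atan2(p_y, p_x) ≈ 15.91°.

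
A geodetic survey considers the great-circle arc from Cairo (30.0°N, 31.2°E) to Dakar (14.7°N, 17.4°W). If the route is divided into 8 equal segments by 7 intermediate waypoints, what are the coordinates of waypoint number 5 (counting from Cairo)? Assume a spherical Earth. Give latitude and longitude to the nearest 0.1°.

≈ 22.2°N, 0.5°W

Write both endpoints as unit vectors p₁, p₂ with components (cos φ cos λ, cos φ sin λ, sin φ).
The central angle between the endpoints is δ = arccos(p₁·p₂) ≈ 0.822 rad (47.1°).
Interpolate at f = 5/8 with slerp weights a = sin((1−f)δ)/sin δ ≈ 0.414, b = sin(fδ)/sin δ ≈ 0.671.
p = a·p₁ + b·p₂ ≈ (0.926, -0.008, 0.377); φ = arcsin(p_z) ≈ 22.17°, λ = atan2(p_y, p_x) ≈ -0.51°.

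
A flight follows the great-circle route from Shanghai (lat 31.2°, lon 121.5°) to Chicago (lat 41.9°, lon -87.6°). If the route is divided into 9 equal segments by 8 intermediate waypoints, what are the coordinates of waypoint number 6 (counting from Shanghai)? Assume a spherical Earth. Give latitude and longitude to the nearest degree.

The haversine formula gives a central angle δ ≈ 1.783 rad (102.1°) between the endpoints.
Interpolate at f = 6/9 with slerp weights a = sin((1−f)δ)/sin δ ≈ 0.573, b = sin(fδ)/sin δ ≈ 0.949.
p = a·p₁ + b·p₂ ≈ (-0.226, -0.288, 0.930); φ = arcsin(p_z) ≈ 68.51°, λ = atan2(p_y, p_x) ≈ -128.16°.

≈ lat 69°, lon -128°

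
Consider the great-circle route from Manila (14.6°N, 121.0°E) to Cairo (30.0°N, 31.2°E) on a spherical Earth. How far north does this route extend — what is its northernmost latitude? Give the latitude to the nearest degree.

≈ 32°N

The great circle lies in the plane with unit normal n̂ = (p₁ × p₂)/|p₁ × p₂|.
Here n̂_z ≈ -0.845; the vertex latitude is φ_max = arccos|n̂_z| ≈ 32.3°.
Check via Clairaut: cos φ_max = |cos φ₁| · sin C = cos(14.6°)·sin(60.8°) ≈ 0.845, again giving ≈ 32.3°.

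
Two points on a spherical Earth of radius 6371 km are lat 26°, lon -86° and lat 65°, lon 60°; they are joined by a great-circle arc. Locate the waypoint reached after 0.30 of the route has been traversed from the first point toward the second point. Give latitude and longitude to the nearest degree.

From cos δ = sin φ₁ sin φ₂ + cos φ₁ cos φ₂ cos Δλ, the central angle is δ ≈ 1.488 rad (85.3°).
Interpolate at f = 0.30 with slerp weights a = sin((1−f)δ)/sin δ ≈ 0.866, b = sin(fδ)/sin δ ≈ 0.433.
p = a·p₁ + b·p₂ ≈ (0.146, -0.618, 0.772); φ = arcsin(p_z) ≈ 50.57°, λ = atan2(p_y, p_x) ≈ -76.72°.

≈ lat 51°, lon -77°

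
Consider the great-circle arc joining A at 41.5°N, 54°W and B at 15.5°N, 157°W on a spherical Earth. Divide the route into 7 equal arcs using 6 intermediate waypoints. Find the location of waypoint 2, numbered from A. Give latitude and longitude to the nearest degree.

Write both endpoints as unit vectors p₁, p₂ with components (cos φ cos λ, cos φ sin λ, sin φ).
The central angle between the endpoints is δ = arccos(p₁·p₂) ≈ 1.556 rad (89.2°).
Interpolate at f = 2/7 with slerp weights a = sin((1−f)δ)/sin δ ≈ 0.896, b = sin(fδ)/sin δ ≈ 0.430.
p = a·p₁ + b·p₂ ≈ (0.013, -0.705, 0.709); φ = arcsin(p_z) ≈ 45.15°, λ = atan2(p_y, p_x) ≈ -88.94°.

≈ 45°N, 89°W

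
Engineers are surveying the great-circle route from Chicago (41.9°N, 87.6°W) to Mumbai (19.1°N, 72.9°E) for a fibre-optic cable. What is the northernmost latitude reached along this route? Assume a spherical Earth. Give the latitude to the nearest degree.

≈ 75°N

The great circle lies in the plane with unit normal n̂ = (p₁ × p₂)/|p₁ × p₂|.
Here n̂_z ≈ +0.262; the vertex latitude is φ_max = arccos|n̂_z| ≈ 74.8°.
Check via Clairaut: cos φ_max = |cos φ₁| · sin C = cos(41.9°)·sin(20.6°) ≈ 0.262, again giving ≈ 74.8°.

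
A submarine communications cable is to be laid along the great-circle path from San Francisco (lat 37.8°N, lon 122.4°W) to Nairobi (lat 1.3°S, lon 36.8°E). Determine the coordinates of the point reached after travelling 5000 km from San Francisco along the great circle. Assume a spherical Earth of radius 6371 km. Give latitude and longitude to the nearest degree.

≈ lat 65°N, lon 59°W

Write both endpoints as unit vectors p₁, p₂ with components (cos φ cos λ, cos φ sin λ, sin φ).
The central angle between the endpoints is δ = arccos(p₁·p₂) ≈ 2.422 rad (138.8°). The total great-circle distance is δ·R ≈ 2.422 × 6371 ≈ 15433 km, so the target fraction is f = 5000/15433 ≈ 0.324.
Interpolate at f ≈ 0.324 with slerp weights a = sin((1−f)δ)/sin δ ≈ 1.515, b = sin(fδ)/sin δ ≈ 1.073.
p = a·p₁ + b·p₂ ≈ (0.218, -0.368, 0.904); φ = arcsin(p_z) ≈ 64.69°, λ = atan2(p_y, p_x) ≈ -59.42°.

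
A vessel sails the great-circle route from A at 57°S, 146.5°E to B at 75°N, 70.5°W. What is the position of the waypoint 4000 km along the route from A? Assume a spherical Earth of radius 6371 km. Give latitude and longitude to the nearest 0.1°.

The haversine formula gives a central angle δ ≈ 2.746 rad (157.3°) between the endpoints. The total great-circle distance is δ·R ≈ 2.746 × 6371 ≈ 17493 km, so the target fraction is f = 4000/17493 ≈ 0.229.
Interpolate at f ≈ 0.229 with slerp weights a = sin((1−f)δ)/sin δ ≈ 2.215, b = sin(fδ)/sin δ ≈ 1.523.
p = a·p₁ + b·p₂ ≈ (-0.874, 0.294, -0.386); φ = arcsin(p_z) ≈ -22.71°, λ = atan2(p_y, p_x) ≈ 161.41°.

≈ 22.7°S, 161.4°E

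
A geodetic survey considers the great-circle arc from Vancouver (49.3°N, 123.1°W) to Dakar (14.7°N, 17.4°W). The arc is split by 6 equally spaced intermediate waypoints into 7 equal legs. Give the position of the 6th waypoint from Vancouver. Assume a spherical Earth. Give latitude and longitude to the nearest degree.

The haversine formula gives a central angle δ ≈ 1.549 rad (88.8°) between the endpoints.
Interpolate at f = 6/7 with slerp weights a = sin((1−f)δ)/sin δ ≈ 0.220, b = sin(fδ)/sin δ ≈ 0.971.
p = a·p₁ + b·p₂ ≈ (0.818, -0.401, 0.413); φ = arcsin(p_z) ≈ 24.38°, λ = atan2(p_y, p_x) ≈ -26.10°.

≈ (24°N, 26°W)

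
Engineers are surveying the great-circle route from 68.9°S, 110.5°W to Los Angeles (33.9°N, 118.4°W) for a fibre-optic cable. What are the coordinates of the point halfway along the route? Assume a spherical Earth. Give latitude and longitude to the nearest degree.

≈ 18°S, 116°W

Convert each endpoint to a unit vector on the sphere (x = cos φ cos λ, y = cos φ sin λ, z = sin φ).
The central angle between the endpoints is δ = arccos(p₁·p₂) ≈ 1.797 rad (103.0°).
Interpolate at f = 1/2 with slerp weights a = sin((1−f)δ)/sin δ ≈ 0.803, b = sin(fδ)/sin δ ≈ 0.803.
p = a·p₁ + b·p₂ ≈ (-0.418, -0.857, -0.301); φ = arcsin(p_z) ≈ -17.53°, λ = atan2(p_y, p_x) ≈ -116.01°.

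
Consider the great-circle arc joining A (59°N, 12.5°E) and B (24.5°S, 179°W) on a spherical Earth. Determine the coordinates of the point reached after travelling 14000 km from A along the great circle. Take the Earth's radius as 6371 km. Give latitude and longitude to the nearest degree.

Convert each endpoint to a unit vector on the sphere (x = cos φ cos λ, y = cos φ sin λ, z = sin φ).
The central angle between the endpoints is δ = arccos(p₁·p₂) ≈ 2.523 rad (144.6°). The total great-circle distance is δ·R ≈ 2.523 × 6371 ≈ 16074 km, so the target fraction is f = 14000/16074 ≈ 0.871.
Interpolate at f ≈ 0.871 with slerp weights a = sin((1−f)δ)/sin δ ≈ 0.552, b = sin(fδ)/sin δ ≈ 1.397.
p = a·p₁ + b·p₂ ≈ (-0.994, 0.039, -0.106); φ = arcsin(p_z) ≈ -6.11°, λ = atan2(p_y, p_x) ≈ 177.73°.

≈ (6°S, 178°E)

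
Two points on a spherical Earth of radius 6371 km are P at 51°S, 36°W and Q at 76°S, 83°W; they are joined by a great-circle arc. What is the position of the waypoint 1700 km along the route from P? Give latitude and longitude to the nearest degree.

≈ 65°S, 48°W

Write both endpoints as unit vectors p₁, p₂ with components (cos φ cos λ, cos φ sin λ, sin φ).
The central angle between the endpoints is δ = arccos(p₁·p₂) ≈ 0.540 rad (30.9°). The total great-circle distance is δ·R ≈ 0.540 × 6371 ≈ 3438 km, so the target fraction is f = 1700/3438 ≈ 0.494.
Interpolate at f ≈ 0.494 with slerp weights a = sin((1−f)δ)/sin δ ≈ 0.524, b = sin(fδ)/sin δ ≈ 0.513.
p = a·p₁ + b·p₂ ≈ (0.282, -0.317, -0.905); φ = arcsin(p_z) ≈ -64.88°, λ = atan2(p_y, p_x) ≈ -48.35°.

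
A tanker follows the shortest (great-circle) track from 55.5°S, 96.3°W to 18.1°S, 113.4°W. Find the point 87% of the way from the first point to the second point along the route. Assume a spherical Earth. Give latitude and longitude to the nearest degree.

≈ 23°S, 112°W

From cos δ = sin φ₁ sin φ₂ + cos φ₁ cos φ₂ cos Δλ, the central angle is δ ≈ 0.691 rad (39.6°).
Interpolate at f = 0.87 with slerp weights a = sin((1−f)δ)/sin δ ≈ 0.141, b = sin(fδ)/sin δ ≈ 0.887.
p = a·p₁ + b·p₂ ≈ (-0.344, -0.853, -0.392); φ = arcsin(p_z) ≈ -23.06°, λ = atan2(p_y, p_x) ≈ -111.94°.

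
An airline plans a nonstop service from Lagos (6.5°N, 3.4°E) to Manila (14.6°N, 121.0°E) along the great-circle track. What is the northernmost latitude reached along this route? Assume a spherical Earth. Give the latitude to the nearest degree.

≈ 20°N

The great circle lies in the plane with unit normal n̂ = (p₁ × p₂)/|p₁ × p₂|.
Here n̂_z ≈ +0.937; the vertex latitude is φ_max = arccos|n̂_z| ≈ 20.4°.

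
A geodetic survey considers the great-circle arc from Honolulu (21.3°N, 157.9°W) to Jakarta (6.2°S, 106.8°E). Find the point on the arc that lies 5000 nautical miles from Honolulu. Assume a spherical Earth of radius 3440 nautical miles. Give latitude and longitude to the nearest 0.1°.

≈ 1.2°S, 119.8°E

The haversine formula gives a central angle δ ≈ 1.696 rad (97.2°) between the endpoints. The total great-circle distance is δ·R ≈ 1.696 × 3440 ≈ 5834 nmi, so the target fraction is f = 5000/5834 ≈ 0.857.
Interpolate at f ≈ 0.857 with slerp weights a = sin((1−f)δ)/sin δ ≈ 0.242, b = sin(fδ)/sin δ ≈ 1.001.
p = a·p₁ + b·p₂ ≈ (-0.496, 0.868, -0.020); φ = arcsin(p_z) ≈ -1.16°, λ = atan2(p_y, p_x) ≈ 119.77°.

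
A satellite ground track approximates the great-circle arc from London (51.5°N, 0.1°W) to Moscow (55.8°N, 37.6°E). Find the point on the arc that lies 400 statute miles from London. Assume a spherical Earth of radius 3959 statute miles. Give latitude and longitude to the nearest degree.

≈ (54°N, 9°E)

The haversine formula gives a central angle δ ≈ 0.392 rad (22.5°) between the endpoints. The total great-circle distance is δ·R ≈ 0.392 × 3959 ≈ 1552 mi, so the target fraction is f = 400/1552 ≈ 0.258.
Interpolate at f ≈ 0.258 with slerp weights a = sin((1−f)δ)/sin δ ≈ 0.751, b = sin(fδ)/sin δ ≈ 0.264.
p = a·p₁ + b·p₂ ≈ (0.585, 0.090, 0.806); φ = arcsin(p_z) ≈ 53.71°, λ = atan2(p_y, p_x) ≈ 8.72°.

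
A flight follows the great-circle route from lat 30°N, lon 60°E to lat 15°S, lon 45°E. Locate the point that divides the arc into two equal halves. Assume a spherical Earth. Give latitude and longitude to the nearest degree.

≈ lat 8°N, lon 52°E

Convert each endpoint to a unit vector on the sphere (x = cos φ cos λ, y = cos φ sin λ, z = sin φ).
The central angle between the endpoints is δ = arccos(p₁·p₂) ≈ 0.825 rad (47.3°).
Interpolate at f = 1/2 with slerp weights a = sin((1−f)δ)/sin δ ≈ 0.546, b = sin(fδ)/sin δ ≈ 0.546.
p = a·p₁ + b·p₂ ≈ (0.609, 0.782, 0.132); φ = arcsin(p_z) ≈ 7.56°, λ = atan2(p_y, p_x) ≈ 52.09°.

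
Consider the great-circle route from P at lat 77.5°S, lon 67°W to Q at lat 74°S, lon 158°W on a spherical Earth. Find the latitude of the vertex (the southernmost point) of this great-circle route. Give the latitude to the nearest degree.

≈ 80°S

The great circle lies in the plane with unit normal n̂ = (p₁ × p₂)/|p₁ × p₂|.
Here n̂_z ≈ -0.171; the vertex latitude is φ_max = arccos|n̂_z| ≈ 80.1°.
Check via Clairaut: cos φ_max = |cos φ₁| · sin C = cos(77.5°)·sin(127.7°) ≈ 0.171, again giving ≈ 80.1°.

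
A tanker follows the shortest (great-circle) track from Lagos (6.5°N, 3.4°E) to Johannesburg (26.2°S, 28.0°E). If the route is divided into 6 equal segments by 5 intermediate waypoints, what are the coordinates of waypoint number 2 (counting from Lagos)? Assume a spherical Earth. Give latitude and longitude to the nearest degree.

From cos δ = sin φ₁ sin φ₂ + cos φ₁ cos φ₂ cos Δλ, the central angle is δ ≈ 0.707 rad (40.5°).
Interpolate at f = 2/6 with slerp weights a = sin((1−f)δ)/sin δ ≈ 0.699, b = sin(fδ)/sin δ ≈ 0.359.
p = a·p₁ + b·p₂ ≈ (0.978, 0.193, -0.080); φ = arcsin(p_z) ≈ -4.56°, λ = atan2(p_y, p_x) ≈ 11.14°.

≈ 5°S, 11°E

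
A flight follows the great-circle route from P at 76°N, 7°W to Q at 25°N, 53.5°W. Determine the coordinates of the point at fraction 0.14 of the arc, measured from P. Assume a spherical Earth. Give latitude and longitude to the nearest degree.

Convert each endpoint to a unit vector on the sphere (x = cos φ cos λ, y = cos φ sin λ, z = sin φ).
The central angle between the endpoints is δ = arccos(p₁·p₂) ≈ 0.975 rad (55.9°).
Interpolate at f = 0.14 with slerp weights a = sin((1−f)δ)/sin δ ≈ 0.898, b = sin(fδ)/sin δ ≈ 0.164.
p = a·p₁ + b·p₂ ≈ (0.304, -0.146, 0.941); φ = arcsin(p_z) ≈ 70.26°, λ = atan2(p_y, p_x) ≈ -25.67°.

≈ 70°N, 26°W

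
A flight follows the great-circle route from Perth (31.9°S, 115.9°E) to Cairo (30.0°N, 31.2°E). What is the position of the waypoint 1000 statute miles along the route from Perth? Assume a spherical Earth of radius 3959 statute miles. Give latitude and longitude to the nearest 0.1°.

≈ (24.2°S, 102.0°E)

Write both endpoints as unit vectors p₁, p₂ with components (cos φ cos λ, cos φ sin λ, sin φ).
The central angle between the endpoints is δ = arccos(p₁·p₂) ≈ 1.768 rad (101.3°). The total great-circle distance is δ·R ≈ 1.768 × 3959 ≈ 7001 mi, so the target fraction is f = 1000/7001 ≈ 0.143.
Interpolate at f ≈ 0.143 with slerp weights a = sin((1−f)δ)/sin δ ≈ 1.018, b = sin(fδ)/sin δ ≈ 0.255.
p = a·p₁ + b·p₂ ≈ (-0.189, 0.892, -0.411); φ = arcsin(p_z) ≈ -24.25°, λ = atan2(p_y, p_x) ≈ 101.95°.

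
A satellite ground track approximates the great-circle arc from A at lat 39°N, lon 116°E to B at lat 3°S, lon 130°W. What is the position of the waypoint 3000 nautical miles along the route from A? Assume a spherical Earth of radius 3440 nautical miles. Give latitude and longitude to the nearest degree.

≈ lat 33°N, lon 178°E

The haversine formula gives a central angle δ ≈ 1.927 rad (110.4°) between the endpoints. The total great-circle distance is δ·R ≈ 1.927 × 3440 ≈ 6628 nmi, so the target fraction is f = 3000/6628 ≈ 0.453.
Interpolate at f ≈ 0.453 with slerp weights a = sin((1−f)δ)/sin δ ≈ 0.928, b = sin(fδ)/sin δ ≈ 0.817.
p = a·p₁ + b·p₂ ≈ (-0.841, 0.023, 0.541); φ = arcsin(p_z) ≈ 32.77°, λ = atan2(p_y, p_x) ≈ 178.41°.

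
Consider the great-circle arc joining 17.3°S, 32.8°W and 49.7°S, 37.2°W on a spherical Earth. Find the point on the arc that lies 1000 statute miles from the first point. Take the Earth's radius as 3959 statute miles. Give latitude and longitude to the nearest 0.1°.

Convert each endpoint to a unit vector on the sphere (x = cos φ cos λ, y = cos φ sin λ, z = sin φ).
The central angle between the endpoints is δ = arccos(p₁·p₂) ≈ 0.569 rad (32.6°). The total great-circle distance is δ·R ≈ 0.569 × 3959 ≈ 2252 mi, so the target fraction is f = 1000/2252 ≈ 0.444.
Interpolate at f ≈ 0.444 with slerp weights a = sin((1−f)δ)/sin δ ≈ 0.577, b = sin(fδ)/sin δ ≈ 0.464.
p = a·p₁ + b·p₂ ≈ (0.702, -0.480, -0.526); φ = arcsin(p_z) ≈ -31.70°, λ = atan2(p_y, p_x) ≈ -34.35°.

≈ 31.7°S, 34.4°W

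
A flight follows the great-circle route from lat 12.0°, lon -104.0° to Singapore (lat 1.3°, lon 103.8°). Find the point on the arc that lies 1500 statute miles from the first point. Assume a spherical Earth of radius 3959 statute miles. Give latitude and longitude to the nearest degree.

≈ lat 20°, lon -125°

Convert each endpoint to a unit vector on the sphere (x = cos φ cos λ, y = cos φ sin λ, z = sin φ).
The central angle between the endpoints is δ = arccos(p₁·p₂) ≈ 2.607 rad (149.4°). The total great-circle distance is δ·R ≈ 2.607 × 3959 ≈ 10320 mi, so the target fraction is f = 1500/10320 ≈ 0.145.
Interpolate at f ≈ 0.145 with slerp weights a = sin((1−f)δ)/sin δ ≈ 1.553, b = sin(fδ)/sin δ ≈ 0.726.
p = a·p₁ + b·p₂ ≈ (-0.541, -0.770, 0.339); φ = arcsin(p_z) ≈ 19.84°, λ = atan2(p_y, p_x) ≈ -125.08°.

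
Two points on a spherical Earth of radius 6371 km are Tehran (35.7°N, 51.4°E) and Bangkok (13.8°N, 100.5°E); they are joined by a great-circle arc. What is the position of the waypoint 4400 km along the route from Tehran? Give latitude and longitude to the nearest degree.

≈ (19°N, 92°E)

From cos δ = sin φ₁ sin φ₂ + cos φ₁ cos φ₂ cos Δλ, the central angle is δ ≈ 0.856 rad (49.0°). The total great-circle distance is δ·R ≈ 0.856 × 6371 ≈ 5453 km, so the target fraction is f = 4400/5453 ≈ 0.807.
Interpolate at f ≈ 0.807 with slerp weights a = sin((1−f)δ)/sin δ ≈ 0.218, b = sin(fδ)/sin δ ≈ 0.844.
p = a·p₁ + b·p₂ ≈ (-0.039, 0.944, 0.328); φ = arcsin(p_z) ≈ 19.17°, λ = atan2(p_y, p_x) ≈ 92.36°.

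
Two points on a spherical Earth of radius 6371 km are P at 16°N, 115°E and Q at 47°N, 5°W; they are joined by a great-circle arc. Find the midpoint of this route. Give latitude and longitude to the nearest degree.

Convert each endpoint to a unit vector on the sphere (x = cos φ cos λ, y = cos φ sin λ, z = sin φ).
The central angle between the endpoints is δ = arccos(p₁·p₂) ≈ 1.697 rad (97.3°).
Interpolate at f = 1/2 with slerp weights a = sin((1−f)δ)/sin δ ≈ 0.756, b = sin(fδ)/sin δ ≈ 0.756.
p = a·p₁ + b·p₂ ≈ (0.207, 0.614, 0.762); φ = arcsin(p_z) ≈ 49.62°, λ = atan2(p_y, p_x) ≈ 71.40°.

≈ 50°N, 71°E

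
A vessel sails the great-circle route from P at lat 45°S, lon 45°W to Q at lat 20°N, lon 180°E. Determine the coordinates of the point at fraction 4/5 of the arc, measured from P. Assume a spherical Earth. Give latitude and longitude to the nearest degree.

≈ lat 0°N, lon 161°W

Convert each endpoint to a unit vector on the sphere (x = cos φ cos λ, y = cos φ sin λ, z = sin φ).
The central angle between the endpoints is δ = arccos(p₁·p₂) ≈ 2.363 rad (135.4°).
Interpolate at f = 4/5 with slerp weights a = sin((1−f)δ)/sin δ ≈ 0.648, b = sin(fδ)/sin δ ≈ 1.352.
p = a·p₁ + b·p₂ ≈ (-0.946, -0.324, 0.004); φ = arcsin(p_z) ≈ 0.24°, λ = atan2(p_y, p_x) ≈ -161.10°.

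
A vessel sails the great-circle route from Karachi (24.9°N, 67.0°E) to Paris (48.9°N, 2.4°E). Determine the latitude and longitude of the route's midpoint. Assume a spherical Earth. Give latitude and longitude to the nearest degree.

≈ 41°N, 40°E

Convert each endpoint to a unit vector on the sphere (x = cos φ cos λ, y = cos φ sin λ, z = sin φ).
The central angle between the endpoints is δ = arccos(p₁·p₂) ≈ 0.961 rad (55.0°).
Interpolate at f = 1/2 with slerp weights a = sin((1−f)δ)/sin δ ≈ 0.564, b = sin(fδ)/sin δ ≈ 0.564.
p = a·p₁ + b·p₂ ≈ (0.570, 0.486, 0.662); φ = arcsin(p_z) ≈ 41.47°, λ = atan2(p_y, p_x) ≈ 40.46°.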